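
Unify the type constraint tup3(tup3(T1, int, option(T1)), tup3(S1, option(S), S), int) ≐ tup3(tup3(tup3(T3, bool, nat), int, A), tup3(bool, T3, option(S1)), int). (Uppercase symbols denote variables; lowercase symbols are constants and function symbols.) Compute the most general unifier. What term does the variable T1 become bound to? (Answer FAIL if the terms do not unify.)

Decompose tup3/3: tup3(T1, int, option(T1)) ≐ tup3(tup3(T3, bool, nat), int, A),  tup3(S1, option(S), S) ≐ tup3(bool, T3, option(S1)),  int ≐ int.
Decompose tup3/3: T1 ≐ tup3(T3, bool, nat),  int ≐ int,  option(T1) ≐ A.
Bind T1 := tup3(T3, bool, nat); substituting into the one remaining equation that mentions T1 gives: option(tup3(T3, bool, nat)) ≐ A.
Delete trivial equation int ≐ int.
Bind A := option(tup3(T3, bool, nat)); no other remaining equation mentions A.
Decompose tup3/3: S1 ≐ bool,  option(S) ≐ T3,  S ≐ option(S1).
Bind S1 := bool; substituting into the one remaining equation that mentions S1 gives: S ≐ option(bool).
Bind T3 := option(S); no other remaining equation mentions T3. Substituting into the earlier bindings gives T1 := tup3(option(S), bool, nat), A := option(tup3(option(S), bool, nat)).
Bind S := option(bool); no other remaining equation mentions S. Substituting into the earlier bindings gives T1 := tup3(option(option(bool)), bool, nat), A := option(tup3(option(option(bool)), bool, nat)), T3 := option(option(bool)).
Delete trivial equation int ≐ int.
MGU = { T1 := tup3(option(option(bool)), bool, nat), A := option(tup3(option(option(bool)), bool, nat)), S1 := bool, T3 := option(option(bool)), S := option(bool) }, so T1 := tup3(option(option(bool)), bool, nat).

tup3(option(option(bool)), bool, nat)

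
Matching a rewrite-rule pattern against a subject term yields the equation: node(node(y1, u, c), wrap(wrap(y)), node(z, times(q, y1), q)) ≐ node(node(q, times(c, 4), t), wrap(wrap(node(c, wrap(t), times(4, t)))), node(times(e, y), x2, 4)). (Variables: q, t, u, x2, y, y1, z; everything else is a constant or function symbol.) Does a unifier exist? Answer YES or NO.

YES

Decompose node/3: node(y1, u, c) ≐ node(q, times(c, 4), t),  wrap(wrap(y)) ≐ wrap(wrap(node(c, wrap(t), times(4, t)))),  node(z, times(q, y1), q) ≐ node(times(e, y), x2, 4).
Decompose node/3: y1 ≐ q,  u ≐ times(c, 4),  c ≐ t.
Bind y1 := q; substituting into the one remaining equation that mentions y1 gives: node(z, times(q, q), q) ≐ node(times(e, y), x2, 4).
Bind u := times(c, 4); no other remaining equation mentions u.
Bind t := c; substituting into the one remaining equation that mentions t gives: wrap(wrap(y)) ≐ wrap(wrap(node(c, wrap(c), times(4, c)))).
Decompose wrap/1: wrap(y) ≐ wrap(node(c, wrap(c), times(4, c))).
Decompose wrap/1: y ≐ node(c, wrap(c), times(4, c)).
Bind y := node(c, wrap(c), times(4, c)); substituting into the remaining equation gives: node(z, times(q, q), q) ≐ node(times(e, node(c, wrap(c), times(4, c))), x2, 4).
Decompose node/3: z ≐ times(e, node(c, wrap(c), times(4, c))),  times(q, q) ≐ x2,  q ≐ 4.
Bind z := times(e, node(c, wrap(c), times(4, c))); no other remaining equation mentions z.
Bind x2 := times(q, q); no other remaining equation mentions x2.
Bind q := 4. Substituting into the earlier bindings gives y1 := 4, x2 := times(4, 4).
No equations remain and no clash or occurs-check failure arose, so a unifier exists.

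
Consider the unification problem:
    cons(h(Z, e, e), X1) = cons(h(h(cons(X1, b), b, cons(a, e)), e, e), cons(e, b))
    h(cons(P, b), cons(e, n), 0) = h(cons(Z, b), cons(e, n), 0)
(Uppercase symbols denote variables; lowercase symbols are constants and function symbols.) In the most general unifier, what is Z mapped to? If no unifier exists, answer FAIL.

h(cons(cons(e, b), b), b, cons(a, e))

Decompose cons/2: h(Z, e, e) = h(h(cons(X1, b), b, cons(a, e)), e, e),  X1 = cons(e, b).
Decompose h/3: Z = h(cons(X1, b), b, cons(a, e)),  e = e,  e = e.
Bind Z := h(cons(X1, b), b, cons(a, e)); substituting into the one remaining equation that mentions Z gives: h(cons(P, b), cons(e, n), 0) = h(cons(h(cons(X1, b), b, cons(a, e)), b), cons(e, n), 0).
Delete trivial equation e = e.
Delete trivial equation e = e.
Bind X1 := cons(e, b); substituting into the remaining equation gives: h(cons(P, b), cons(e, n), 0) = h(cons(h(cons(cons(e, b), b), b, cons(a, e)), b), cons(e, n), 0). Substituting into the earlier binding gives Z := h(cons(cons(e, b), b), b, cons(a, e)).
Decompose h/3: cons(P, b) = cons(h(cons(cons(e, b), b), b, cons(a, e)), b),  cons(e, n) = cons(e, n),  0 = 0.
Decompose cons/2: P = h(cons(cons(e, b), b), b, cons(a, e)),  b = b.
Bind P := h(cons(cons(e, b), b), b, cons(a, e)); no other remaining equation mentions P.
Delete trivial equation b = b.
Delete trivial equation cons(e, n) = cons(e, n).
Delete trivial equation 0 = 0.
MGU = { Z := h(cons(cons(e, b), b), b, cons(a, e)), X1 := cons(e, b), P := h(cons(cons(e, b), b), b, cons(a, e)) }, so Z := h(cons(cons(e, b), b), b, cons(a, e)).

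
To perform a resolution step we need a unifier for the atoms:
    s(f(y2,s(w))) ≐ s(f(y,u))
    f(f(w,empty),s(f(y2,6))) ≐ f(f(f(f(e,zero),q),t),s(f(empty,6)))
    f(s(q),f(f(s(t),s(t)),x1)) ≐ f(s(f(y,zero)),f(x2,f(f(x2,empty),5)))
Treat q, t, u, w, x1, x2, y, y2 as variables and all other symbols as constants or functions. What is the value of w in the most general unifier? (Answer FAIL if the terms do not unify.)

f(f(e,zero),f(empty,zero))

Decompose s/1: f(y2,s(w)) ≐ f(y,u).
Decompose f/2: y2 ≐ y,  s(w) ≐ u.
Bind y2 := y; substituting into the one remaining equation that mentions y2 gives: f(f(w,empty),s(f(y,6))) ≐ f(f(f(f(e,zero),q),t),s(f(empty,6))).
Bind u := s(w); no other remaining equation mentions u.
Decompose f/2: f(w,empty) ≐ f(f(f(e,zero),q),t),  s(f(y,6)) ≐ s(f(empty,6)).
Decompose f/2: w ≐ f(f(e,zero),q),  empty ≐ t.
Bind w := f(f(e,zero),q); no other remaining equation mentions w. Substituting into the earlier binding gives u := s(f(f(e,zero),q)).
Bind t := empty; substituting into the one remaining equation that mentions t gives: f(s(q),f(f(s(empty),s(empty)),x1)) ≐ f(s(f(y,zero)),f(x2,f(f(x2,empty),5))).
Decompose s/1: f(y,6) ≐ f(empty,6).
Decompose f/2: y ≐ empty,  6 ≐ 6.
Bind y := empty; substituting into the one remaining equation that mentions y gives: f(s(q),f(f(s(empty),s(empty)),x1)) ≐ f(s(f(empty,zero)),f(x2,f(f(x2,empty),5))). Substituting into the earlier binding gives y2 := empty.
Delete trivial equation 6 ≐ 6.
Decompose f/2: s(q) ≐ s(f(empty,zero)),  f(f(s(empty),s(empty)),x1) ≐ f(x2,f(f(x2,empty),5)).
Decompose s/1: q ≐ f(empty,zero).
Bind q := f(empty,zero); no other remaining equation mentions q. Substituting into the earlier bindings gives u := s(f(f(e,zero),f(empty,zero))), w := f(f(e,zero),f(empty,zero)).
Decompose f/2: f(s(empty),s(empty)) ≐ x2,  x1 ≐ f(f(x2,empty),5).
Bind x2 := f(s(empty),s(empty)); substituting into the remaining equation gives: x1 ≐ f(f(f(s(empty),s(empty)),empty),5).
Bind x1 := f(f(f(s(empty),s(empty)),empty),5).
MGU = { y2 ↦ empty, u ↦ s(f(f(e,zero),f(empty,zero))), w ↦ f(f(e,zero),f(empty,zero)), t ↦ empty, y ↦ empty, q ↦ f(empty,zero), x2 ↦ f(s(empty),s(empty)), x1 ↦ f(f(f(s(empty),s(empty)),empty),5) }, so w ↦ f(f(e,zero),f(empty,zero)).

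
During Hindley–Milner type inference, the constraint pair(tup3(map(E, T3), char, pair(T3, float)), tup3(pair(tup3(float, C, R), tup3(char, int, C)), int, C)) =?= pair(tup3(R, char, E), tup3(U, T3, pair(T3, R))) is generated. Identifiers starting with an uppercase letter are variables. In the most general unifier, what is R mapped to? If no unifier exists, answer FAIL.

Decompose pair/2: tup3(map(E, T3), char, pair(T3, float)) =?= tup3(R, char, E),  tup3(pair(tup3(float, C, R), tup3(char, int, C)), int, C) =?= tup3(U, T3, pair(T3, R)).
Decompose tup3/3: map(E, T3) =?= R,  char =?= char,  pair(T3, float) =?= E.
Bind R := map(E, T3); substituting into the one remaining equation that mentions R gives: tup3(pair(tup3(float, C, map(E, T3)), tup3(char, int, C)), int, C) =?= tup3(U, T3, pair(T3, map(E, T3))).
Delete trivial equation char =?= char.
Bind E := pair(T3, float); substituting into the remaining equation gives: tup3(pair(tup3(float, C, map(pair(T3, float), T3)), tup3(char, int, C)), int, C) =?= tup3(U, T3, pair(T3, map(pair(T3, float), T3))). Substituting into the earlier binding gives R := map(pair(T3, float), T3).
Decompose tup3/3: pair(tup3(float, C, map(pair(T3, float), T3)), tup3(char, int, C)) =?= U,  int =?= T3,  C =?= pair(T3, map(pair(T3, float), T3)).
Bind U := pair(tup3(float, C, map(pair(T3, float), T3)), tup3(char, int, C)); no other remaining equation mentions U.
Bind T3 := int; substituting into the remaining equation gives: C =?= pair(int, map(pair(int, float), int)). Substituting into the earlier bindings gives R := map(pair(int, float), int), E := pair(int, float), U := pair(tup3(float, C, map(pair(int, float), int)), tup3(char, int, C)).
Bind C := pair(int, map(pair(int, float), int)). Substituting into the earlier binding gives U := pair(tup3(float, pair(int, map(pair(int, float), int)), map(pair(int, float), int)), tup3(char, int, pair(int, map(pair(int, float), int)))).
MGU = { R -> map(pair(int, float), int), E -> pair(int, float), U -> pair(tup3(float, pair(int, map(pair(int, float), int)), map(pair(int, float), int)), tup3(char, int, pair(int, map(pair(int, float), int)))), T3 -> int, C -> pair(int, map(pair(int, float), int)) }, so R -> map(pair(int, float), int).

map(pair(int, float), int)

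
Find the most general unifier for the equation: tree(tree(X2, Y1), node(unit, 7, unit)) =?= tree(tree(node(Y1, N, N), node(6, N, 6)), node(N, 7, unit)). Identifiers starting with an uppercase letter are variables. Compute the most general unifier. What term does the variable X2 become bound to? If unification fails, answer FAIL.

node(node(6, unit, 6), unit, unit)

Decompose tree/2: tree(X2, Y1) =?= tree(node(Y1, N, N), node(6, N, 6)),  node(unit, 7, unit) =?= node(N, 7, unit).
Decompose tree/2: X2 =?= node(Y1, N, N),  Y1 =?= node(6, N, 6).
Bind X2 := node(Y1, N, N); no other remaining equation mentions X2.
Bind Y1 := node(6, N, 6); no other remaining equation mentions Y1. Substituting into the earlier binding gives X2 := node(node(6, N, 6), N, N).
Decompose node/3: unit =?= N,  7 =?= 7,  unit =?= unit.
Bind N := unit; no other remaining equation mentions N. Substituting into the earlier bindings gives X2 := node(node(6, unit, 6), unit, unit), Y1 := node(6, unit, 6).
Delete trivial equation 7 =?= 7.
Delete trivial equation unit =?= unit.
MGU = { X2 -> node(node(6, unit, 6), unit, unit), Y1 -> node(6, unit, 6), N -> unit }, so X2 -> node(node(6, unit, 6), unit, unit).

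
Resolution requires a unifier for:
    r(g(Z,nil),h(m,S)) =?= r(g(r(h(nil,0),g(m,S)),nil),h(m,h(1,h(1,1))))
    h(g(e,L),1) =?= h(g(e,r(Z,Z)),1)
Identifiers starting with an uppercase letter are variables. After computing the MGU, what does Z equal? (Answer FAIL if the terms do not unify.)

Decompose r/2: g(Z,nil) =?= g(r(h(nil,0),g(m,S)),nil),  h(m,S) =?= h(m,h(1,h(1,1))).
Decompose g/2: Z =?= r(h(nil,0),g(m,S)),  nil =?= nil.
Bind Z := r(h(nil,0),g(m,S)); substituting into the one remaining equation that mentions Z gives: h(g(e,L),1) =?= h(g(e,r(r(h(nil,0),g(m,S)),r(h(nil,0),g(m,S)))),1).
Delete trivial equation nil =?= nil.
Decompose h/2: m =?= m,  S =?= h(1,h(1,1)).
Delete trivial equation m =?= m.
Bind S := h(1,h(1,1)); substituting into the remaining equation gives: h(g(e,L),1) =?= h(g(e,r(r(h(nil,0),g(m,h(1,h(1,1)))),r(h(nil,0),g(m,h(1,h(1,1)))))),1). Substituting into the earlier binding gives Z := r(h(nil,0),g(m,h(1,h(1,1)))).
Decompose h/2: g(e,L) =?= g(e,r(r(h(nil,0),g(m,h(1,h(1,1)))),r(h(nil,0),g(m,h(1,h(1,1)))))),  1 =?= 1.
Decompose g/2: e =?= e,  L =?= r(r(h(nil,0),g(m,h(1,h(1,1)))),r(h(nil,0),g(m,h(1,h(1,1))))).
Delete trivial equation e =?= e.
Bind L := r(r(h(nil,0),g(m,h(1,h(1,1)))),r(h(nil,0),g(m,h(1,h(1,1))))); no other remaining equation mentions L.
Delete trivial equation 1 =?= 1.
MGU = { Z ↦ r(h(nil,0),g(m,h(1,h(1,1)))), S ↦ h(1,h(1,1)), L ↦ r(r(h(nil,0),g(m,h(1,h(1,1)))),r(h(nil,0),g(m,h(1,h(1,1))))) }, so Z ↦ r(h(nil,0),g(m,h(1,h(1,1)))).

r(h(nil,0),g(m,h(1,h(1,1))))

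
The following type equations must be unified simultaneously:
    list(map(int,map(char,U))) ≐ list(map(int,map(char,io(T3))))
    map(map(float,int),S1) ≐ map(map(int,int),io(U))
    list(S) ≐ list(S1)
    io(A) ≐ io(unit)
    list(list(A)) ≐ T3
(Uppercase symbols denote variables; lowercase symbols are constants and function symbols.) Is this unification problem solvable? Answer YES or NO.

Decompose list/1: map(int,map(char,U)) ≐ map(int,map(char,io(T3))).
Decompose map/2: int ≐ int,  map(char,U) ≐ map(char,io(T3)).
Delete trivial equation int ≐ int.
Decompose map/2: char ≐ char,  U ≐ io(T3).
Delete trivial equation char ≐ char.
Bind U := io(T3); substituting into the one remaining equation that mentions U gives: map(map(float,int),S1) ≐ map(map(int,int),io(io(T3))).
Decompose map/2: map(float,int) ≐ map(int,int),  S1 ≐ io(io(T3)).
Decompose map/2: float ≐ int,  int ≐ int.
Clash: constants float and int differ; no unifier exists.

NO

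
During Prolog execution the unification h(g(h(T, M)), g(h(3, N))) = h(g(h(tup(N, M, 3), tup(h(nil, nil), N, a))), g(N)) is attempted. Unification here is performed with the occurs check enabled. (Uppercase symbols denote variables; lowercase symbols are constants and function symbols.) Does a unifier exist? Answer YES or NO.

NO

Decompose h/2: g(h(T, M)) = g(h(tup(N, M, 3), tup(h(nil, nil), N, a))),  g(h(3, N)) = g(N).
Decompose g/1: h(T, M) = h(tup(N, M, 3), tup(h(nil, nil), N, a)).
Decompose h/2: T = tup(N, M, 3),  M = tup(h(nil, nil), N, a).
Bind T := tup(N, M, 3); no other remaining equation mentions T.
Bind M := tup(h(nil, nil), N, a); no other remaining equation mentions M. Substituting into the earlier binding gives T := tup(N, tup(h(nil, nil), N, a), 3).
Decompose g/1: h(3, N) = N.
Occurs check fails: N occurs in h(3, N); the equation N = h(3, N) has no finite solution.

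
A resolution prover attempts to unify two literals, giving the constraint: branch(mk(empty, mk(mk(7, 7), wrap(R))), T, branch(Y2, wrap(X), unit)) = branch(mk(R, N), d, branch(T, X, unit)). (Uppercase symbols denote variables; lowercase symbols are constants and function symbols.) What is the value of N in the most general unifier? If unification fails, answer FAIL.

FAIL

Decompose branch/3: mk(empty, mk(mk(7, 7), wrap(R))) = mk(R, N),  T = d,  branch(Y2, wrap(X), unit) = branch(T, X, unit).
Decompose mk/2: empty = R,  mk(mk(7, 7), wrap(R)) = N.
Bind R := empty; substituting into the one remaining equation that mentions R gives: mk(mk(7, 7), wrap(empty)) = N.
Bind N := mk(mk(7, 7), wrap(empty)); no other remaining equation mentions N.
Bind T := d; substituting into the remaining equation gives: branch(Y2, wrap(X), unit) = branch(d, X, unit).
Decompose branch/3: Y2 = d,  wrap(X) = X,  unit = unit.
Bind Y2 := d; no other remaining equation mentions Y2.
Occurs check fails: X occurs in wrap(X); the equation X = wrap(X) has no finite solution.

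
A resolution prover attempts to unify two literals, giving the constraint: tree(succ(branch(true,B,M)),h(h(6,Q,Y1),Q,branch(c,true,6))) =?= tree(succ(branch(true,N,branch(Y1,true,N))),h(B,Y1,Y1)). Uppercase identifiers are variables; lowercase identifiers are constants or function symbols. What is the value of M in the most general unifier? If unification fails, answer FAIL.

Decompose tree/2: succ(branch(true,B,M)) =?= succ(branch(true,N,branch(Y1,true,N))),  h(h(6,Q,Y1),Q,branch(c,true,6)) =?= h(B,Y1,Y1).
Decompose succ/1: branch(true,B,M) =?= branch(true,N,branch(Y1,true,N)).
Decompose branch/3: true =?= true,  B =?= N,  M =?= branch(Y1,true,N).
Delete trivial equation true =?= true.
Bind B := N; substituting into the one remaining equation that mentions B gives: h(h(6,Q,Y1),Q,branch(c,true,6)) =?= h(N,Y1,Y1).
Bind M := branch(Y1,true,N); no other remaining equation mentions M.
Decompose h/3: h(6,Q,Y1) =?= N,  Q =?= Y1,  branch(c,true,6) =?= Y1.
Bind N := h(6,Q,Y1); no other remaining equation mentions N. Substituting into the earlier bindings gives B := h(6,Q,Y1), M := branch(Y1,true,h(6,Q,Y1)).
Bind Q := Y1; no other remaining equation mentions Q. Substituting into the earlier bindings gives B := h(6,Y1,Y1), M := branch(Y1,true,h(6,Y1,Y1)), N := h(6,Y1,Y1).
Bind Y1 := branch(c,true,6). Substituting into the earlier bindings gives B := h(6,branch(c,true,6),branch(c,true,6)), M := branch(branch(c,true,6),true,h(6,branch(c,true,6),branch(c,true,6))), N := h(6,branch(c,true,6),branch(c,true,6)), Q := branch(c,true,6).
MGU = { B ↦ h(6,branch(c,true,6),branch(c,true,6)), M ↦ branch(branch(c,true,6),true,h(6,branch(c,true,6),branch(c,true,6))), N ↦ h(6,branch(c,true,6),branch(c,true,6)), Q ↦ branch(c,true,6), Y1 ↦ branch(c,true,6) }, so M ↦ branch(branch(c,true,6),true,h(6,branch(c,true,6),branch(c,true,6))).

branch(branch(c,true,6),true,h(6,branch(c,true,6),branch(c,true,6)))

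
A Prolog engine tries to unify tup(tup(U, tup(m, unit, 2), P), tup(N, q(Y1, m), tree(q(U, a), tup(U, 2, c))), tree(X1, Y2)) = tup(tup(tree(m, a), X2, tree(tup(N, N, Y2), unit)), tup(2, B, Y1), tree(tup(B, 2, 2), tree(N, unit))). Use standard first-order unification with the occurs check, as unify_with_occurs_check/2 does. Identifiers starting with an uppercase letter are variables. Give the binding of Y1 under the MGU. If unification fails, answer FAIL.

Decompose tup/3: tup(U, tup(m, unit, 2), P) = tup(tree(m, a), X2, tree(tup(N, N, Y2), unit)),  tup(N, q(Y1, m), tree(q(U, a), tup(U, 2, c))) = tup(2, B, Y1),  tree(X1, Y2) = tree(tup(B, 2, 2), tree(N, unit)).
Decompose tup/3: U = tree(m, a),  tup(m, unit, 2) = X2,  P = tree(tup(N, N, Y2), unit).
Bind U := tree(m, a); substituting into the one remaining equation that mentions U gives: tup(N, q(Y1, m), tree(q(tree(m, a), a), tup(tree(m, a), 2, c))) = tup(2, B, Y1).
Bind X2 := tup(m, unit, 2); no other remaining equation mentions X2.
Bind P := tree(tup(N, N, Y2), unit); no other remaining equation mentions P.
Decompose tup/3: N = 2,  q(Y1, m) = B,  tree(q(tree(m, a), a), tup(tree(m, a), 2, c)) = Y1.
Bind N := 2; substituting into the one remaining equation that mentions N gives: tree(X1, Y2) = tree(tup(B, 2, 2), tree(2, unit)). Substituting into the earlier binding gives P := tree(tup(2, 2, Y2), unit).
Bind B := q(Y1, m); substituting into the one remaining equation that mentions B gives: tree(X1, Y2) = tree(tup(q(Y1, m), 2, 2), tree(2, unit)).
Bind Y1 := tree(q(tree(m, a), a), tup(tree(m, a), 2, c)); substituting into the remaining equation gives: tree(X1, Y2) = tree(tup(q(tree(q(tree(m, a), a), tup(tree(m, a), 2, c)), m), 2, 2), tree(2, unit)). Substituting into the earlier binding gives B := q(tree(q(tree(m, a), a), tup(tree(m, a), 2, c)), m).
Decompose tree/2: X1 = tup(q(tree(q(tree(m, a), a), tup(tree(m, a), 2, c)), m), 2, 2),  Y2 = tree(2, unit).
Bind X1 := tup(q(tree(q(tree(m, a), a), tup(tree(m, a), 2, c)), m), 2, 2); no other remaining equation mentions X1.
Bind Y2 := tree(2, unit). Substituting into the earlier binding gives P := tree(tup(2, 2, tree(2, unit)), unit).
MGU = { U = tree(m, a), X2 = tup(m, unit, 2), P = tree(tup(2, 2, tree(2, unit)), unit), N = 2, B = q(tree(q(tree(m, a), a), tup(tree(m, a), 2, c)), m), Y1 = tree(q(tree(m, a), a), tup(tree(m, a), 2, c)), X1 = tup(q(tree(q(tree(m, a), a), tup(tree(m, a), 2, c)), m), 2, 2), Y2 = tree(2, unit) }, so Y1 = tree(q(tree(m, a), a), tup(tree(m, a), 2, c)).

tree(q(tree(m, a), a), tup(tree(m, a), 2, c))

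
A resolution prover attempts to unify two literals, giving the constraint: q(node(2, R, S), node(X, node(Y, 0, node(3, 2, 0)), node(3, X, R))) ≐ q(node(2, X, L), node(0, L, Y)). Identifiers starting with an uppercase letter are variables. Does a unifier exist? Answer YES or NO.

YES

Decompose q/2: node(2, R, S) ≐ node(2, X, L),  node(X, node(Y, 0, node(3, 2, 0)), node(3, X, R)) ≐ node(0, L, Y).
Decompose node/3: 2 ≐ 2,  R ≐ X,  S ≐ L.
Delete trivial equation 2 ≐ 2.
Bind R := X; substituting into the one remaining equation that mentions R gives: node(X, node(Y, 0, node(3, 2, 0)), node(3, X, X)) ≐ node(0, L, Y).
Bind S := L; no other remaining equation mentions S.
Decompose node/3: X ≐ 0,  node(Y, 0, node(3, 2, 0)) ≐ L,  node(3, X, X) ≐ Y.
Bind X := 0; substituting into the one remaining equation that mentions X gives: node(3, 0, 0) ≐ Y. Substituting into the earlier binding gives R := 0.
Bind L := node(Y, 0, node(3, 2, 0)); no other remaining equation mentions L. Substituting into the earlier binding gives S := node(Y, 0, node(3, 2, 0)).
Bind Y := node(3, 0, 0). Substituting into the earlier bindings gives S := node(node(3, 0, 0), 0, node(3, 2, 0)), L := node(node(3, 0, 0), 0, node(3, 2, 0)).
No equations remain and no clash or occurs-check failure arose, so a unifier exists.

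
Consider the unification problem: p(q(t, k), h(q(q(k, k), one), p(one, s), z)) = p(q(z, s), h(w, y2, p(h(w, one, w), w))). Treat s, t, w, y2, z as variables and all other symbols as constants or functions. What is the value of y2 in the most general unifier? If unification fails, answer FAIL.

p(one, k)

Decompose p/2: q(t, k) = q(z, s),  h(q(q(k, k), one), p(one, s), z) = h(w, y2, p(h(w, one, w), w)).
Decompose q/2: t = z,  k = s.
Bind t := z; no other remaining equation mentions t.
Bind s := k; substituting into the remaining equation gives: h(q(q(k, k), one), p(one, k), z) = h(w, y2, p(h(w, one, w), w)).
Decompose h/3: q(q(k, k), one) = w,  p(one, k) = y2,  z = p(h(w, one, w), w).
Bind w := q(q(k, k), one); substituting into the one remaining equation that mentions w gives: z = p(h(q(q(k, k), one), one, q(q(k, k), one)), q(q(k, k), one)).
Bind y2 := p(one, k); no other remaining equation mentions y2.
Bind z := p(h(q(q(k, k), one), one, q(q(k, k), one)), q(q(k, k), one)). Substituting into the earlier binding gives t := p(h(q(q(k, k), one), one, q(q(k, k), one)), q(q(k, k), one)).
MGU = { t -> p(h(q(q(k, k), one), one, q(q(k, k), one)), q(q(k, k), one)), s -> k, w -> q(q(k, k), one), y2 -> p(one, k), z -> p(h(q(q(k, k), one), one, q(q(k, k), one)), q(q(k, k), one)) }, so y2 -> p(one, k).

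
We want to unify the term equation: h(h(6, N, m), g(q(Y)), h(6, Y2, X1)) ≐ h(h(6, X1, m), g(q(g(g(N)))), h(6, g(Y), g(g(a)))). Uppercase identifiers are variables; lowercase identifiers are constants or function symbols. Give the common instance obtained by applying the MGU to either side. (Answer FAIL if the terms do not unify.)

h(h(6, g(g(a)), m), g(q(g(g(g(g(a)))))), h(6, g(g(g(g(g(a))))), g(g(a))))

Decompose h/3: h(6, N, m) ≐ h(6, X1, m),  g(q(Y)) ≐ g(q(g(g(N)))),  h(6, Y2, X1) ≐ h(6, g(Y), g(g(a))).
Decompose h/3: 6 ≐ 6,  N ≐ X1,  m ≐ m.
Delete trivial equation 6 ≐ 6.
Bind N := X1; substituting into the one remaining equation that mentions N gives: g(q(Y)) ≐ g(q(g(g(X1)))).
Delete trivial equation m ≐ m.
Decompose g/1: q(Y) ≐ q(g(g(X1))).
Decompose q/1: Y ≐ g(g(X1)).
Bind Y := g(g(X1)); substituting into the remaining equation gives: h(6, Y2, X1) ≐ h(6, g(g(g(X1))), g(g(a))).
Decompose h/3: 6 ≐ 6,  Y2 ≐ g(g(g(X1))),  X1 ≐ g(g(a)).
Delete trivial equation 6 ≐ 6.
Bind Y2 := g(g(g(X1))); no other remaining equation mentions Y2.
Bind X1 := g(g(a)). Substituting into the earlier bindings gives N := g(g(a)), Y := g(g(g(g(a)))), Y2 := g(g(g(g(g(a))))).
Applying the MGU to either side gives h(h(6, g(g(a)), m), g(q(g(g(g(g(a)))))), h(6, g(g(g(g(g(a))))), g(g(a)))).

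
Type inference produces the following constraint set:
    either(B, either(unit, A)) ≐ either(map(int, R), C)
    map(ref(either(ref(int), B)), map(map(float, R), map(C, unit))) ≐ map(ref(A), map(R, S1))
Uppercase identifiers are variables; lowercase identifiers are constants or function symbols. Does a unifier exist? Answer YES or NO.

NO

Decompose either/2: B ≐ map(int, R),  either(unit, A) ≐ C.
Bind B := map(int, R); substituting into the one remaining equation that mentions B gives: map(ref(either(ref(int), map(int, R))), map(map(float, R), map(C, unit))) ≐ map(ref(A), map(R, S1)).
Bind C := either(unit, A); substituting into the remaining equation gives: map(ref(either(ref(int), map(int, R))), map(map(float, R), map(either(unit, A), unit))) ≐ map(ref(A), map(R, S1)).
Decompose map/2: ref(either(ref(int), map(int, R))) ≐ ref(A),  map(map(float, R), map(either(unit, A), unit)) ≐ map(R, S1).
Decompose ref/1: either(ref(int), map(int, R)) ≐ A.
Bind A := either(ref(int), map(int, R)); substituting into the remaining equation gives: map(map(float, R), map(either(unit, either(ref(int), map(int, R))), unit)) ≐ map(R, S1). Substituting into the earlier binding gives C := either(unit, either(ref(int), map(int, R))).
Decompose map/2: map(float, R) ≐ R,  map(either(unit, either(ref(int), map(int, R))), unit) ≐ S1.
Occurs check fails: R occurs in map(float, R); the equation R ≐ map(float, R) has no finite solution.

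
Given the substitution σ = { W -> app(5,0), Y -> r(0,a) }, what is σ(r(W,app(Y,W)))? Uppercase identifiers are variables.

Replace each occurrence of W with app(5,0).
Replace each occurrence of Y with r(0,a).
Result: r(app(5,0),app(r(0,a),app(5,0))).

r(app(5,0),app(r(0,a),app(5,0)))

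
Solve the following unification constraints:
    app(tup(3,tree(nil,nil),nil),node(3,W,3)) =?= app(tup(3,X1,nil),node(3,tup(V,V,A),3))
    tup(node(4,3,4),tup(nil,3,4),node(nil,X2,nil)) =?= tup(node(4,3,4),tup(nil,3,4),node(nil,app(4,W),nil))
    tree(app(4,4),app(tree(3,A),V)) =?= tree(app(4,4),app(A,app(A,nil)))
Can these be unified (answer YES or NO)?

NO

Decompose app/2: tup(3,tree(nil,nil),nil) =?= tup(3,X1,nil),  node(3,W,3) =?= node(3,tup(V,V,A),3).
Decompose tup/3: 3 =?= 3,  tree(nil,nil) =?= X1,  nil =?= nil.
Delete trivial equation 3 =?= 3.
Bind X1 := tree(nil,nil); no other remaining equation mentions X1.
Delete trivial equation nil =?= nil.
Decompose node/3: 3 =?= 3,  W =?= tup(V,V,A),  3 =?= 3.
Delete trivial equation 3 =?= 3.
Bind W := tup(V,V,A); substituting into the one remaining equation that mentions W gives: tup(node(4,3,4),tup(nil,3,4),node(nil,X2,nil)) =?= tup(node(4,3,4),tup(nil,3,4),node(nil,app(4,tup(V,V,A)),nil)).
Delete trivial equation 3 =?= 3.
Decompose tup/3: node(4,3,4) =?= node(4,3,4),  tup(nil,3,4) =?= tup(nil,3,4),  node(nil,X2,nil) =?= node(nil,app(4,tup(V,V,A)),nil).
Delete trivial equation node(4,3,4) =?= node(4,3,4).
Delete trivial equation tup(nil,3,4) =?= tup(nil,3,4).
Decompose node/3: nil =?= nil,  X2 =?= app(4,tup(V,V,A)),  nil =?= nil.
Delete trivial equation nil =?= nil.
Bind X2 := app(4,tup(V,V,A)); no other remaining equation mentions X2.
Delete trivial equation nil =?= nil.
Decompose tree/2: app(4,4) =?= app(4,4),  app(tree(3,A),V) =?= app(A,app(A,nil)).
Delete trivial equation app(4,4) =?= app(4,4).
Decompose app/2: tree(3,A) =?= A,  V =?= app(A,nil).
Occurs check fails: A occurs in tree(3,A); the equation A =?= tree(3,A) has no finite solution.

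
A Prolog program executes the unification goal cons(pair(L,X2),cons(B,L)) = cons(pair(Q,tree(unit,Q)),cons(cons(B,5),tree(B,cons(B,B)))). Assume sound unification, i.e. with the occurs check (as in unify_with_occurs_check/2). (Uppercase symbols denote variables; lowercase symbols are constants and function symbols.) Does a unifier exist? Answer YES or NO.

NO

Decompose cons/2: pair(L,X2) = pair(Q,tree(unit,Q)),  cons(B,L) = cons(cons(B,5),tree(B,cons(B,B))).
Decompose pair/2: L = Q,  X2 = tree(unit,Q).
Bind L := Q; substituting into the one remaining equation that mentions L gives: cons(B,Q) = cons(cons(B,5),tree(B,cons(B,B))).
Bind X2 := tree(unit,Q); no other remaining equation mentions X2.
Decompose cons/2: B = cons(B,5),  Q = tree(B,cons(B,B)).
Occurs check fails: B occurs in cons(B,5); the equation B = cons(B,5) has no finite solution.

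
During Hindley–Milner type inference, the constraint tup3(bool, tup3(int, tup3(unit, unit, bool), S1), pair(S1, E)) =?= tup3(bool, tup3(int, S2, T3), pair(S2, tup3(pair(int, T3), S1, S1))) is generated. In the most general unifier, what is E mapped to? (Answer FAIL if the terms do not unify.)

Decompose tup3/3: bool =?= bool,  tup3(int, tup3(unit, unit, bool), S1) =?= tup3(int, S2, T3),  pair(S1, E) =?= pair(S2, tup3(pair(int, T3), S1, S1)).
Delete trivial equation bool =?= bool.
Decompose tup3/3: int =?= int,  tup3(unit, unit, bool) =?= S2,  S1 =?= T3.
Delete trivial equation int =?= int.
Bind S2 := tup3(unit, unit, bool); substituting into the one remaining equation that mentions S2 gives: pair(S1, E) =?= pair(tup3(unit, unit, bool), tup3(pair(int, T3), S1, S1)).
Bind S1 := T3; substituting into the remaining equation gives: pair(T3, E) =?= pair(tup3(unit, unit, bool), tup3(pair(int, T3), T3, T3)).
Decompose pair/2: T3 =?= tup3(unit, unit, bool),  E =?= tup3(pair(int, T3), T3, T3).
Bind T3 := tup3(unit, unit, bool); substituting into the remaining equation gives: E =?= tup3(pair(int, tup3(unit, unit, bool)), tup3(unit, unit, bool), tup3(unit, unit, bool)). Substituting into the earlier binding gives S1 := tup3(unit, unit, bool).
Bind E := tup3(pair(int, tup3(unit, unit, bool)), tup3(unit, unit, bool), tup3(unit, unit, bool)).
MGU = { S2 := tup3(unit, unit, bool), S1 := tup3(unit, unit, bool), T3 := tup3(unit, unit, bool), E := tup3(pair(int, tup3(unit, unit, bool)), tup3(unit, unit, bool), tup3(unit, unit, bool)) }, so E := tup3(pair(int, tup3(unit, unit, bool)), tup3(unit, unit, bool), tup3(unit, unit, bool)).

tup3(pair(int, tup3(unit, unit, bool)), tup3(unit, unit, bool), tup3(unit, unit, bool))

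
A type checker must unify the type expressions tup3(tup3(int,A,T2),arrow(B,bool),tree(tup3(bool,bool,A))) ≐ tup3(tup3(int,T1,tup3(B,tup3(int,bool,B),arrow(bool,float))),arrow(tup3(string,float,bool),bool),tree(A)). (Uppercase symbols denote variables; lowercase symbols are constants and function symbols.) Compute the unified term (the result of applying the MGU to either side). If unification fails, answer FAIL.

FAIL

Decompose tup3/3: tup3(int,A,T2) ≐ tup3(int,T1,tup3(B,tup3(int,bool,B),arrow(bool,float))),  arrow(B,bool) ≐ arrow(tup3(string,float,bool),bool),  tree(tup3(bool,bool,A)) ≐ tree(A).
Decompose tup3/3: int ≐ int,  A ≐ T1,  T2 ≐ tup3(B,tup3(int,bool,B),arrow(bool,float)).
Delete trivial equation int ≐ int.
Bind A := T1; substituting into the one remaining equation that mentions A gives: tree(tup3(bool,bool,T1)) ≐ tree(T1).
Bind T2 := tup3(B,tup3(int,bool,B),arrow(bool,float)); no other remaining equation mentions T2.
Decompose arrow/2: B ≐ tup3(string,float,bool),  bool ≐ bool.
Bind B := tup3(string,float,bool); no other remaining equation mentions B. Substituting into the earlier binding gives T2 := tup3(tup3(string,float,bool),tup3(int,bool,tup3(string,float,bool)),arrow(bool,float)).
Delete trivial equation bool ≐ bool.
Decompose tree/1: tup3(bool,bool,T1) ≐ T1.
Occurs check fails: T1 occurs in tup3(bool,bool,T1); the equation T1 ≐ tup3(bool,bool,T1) has no finite solution.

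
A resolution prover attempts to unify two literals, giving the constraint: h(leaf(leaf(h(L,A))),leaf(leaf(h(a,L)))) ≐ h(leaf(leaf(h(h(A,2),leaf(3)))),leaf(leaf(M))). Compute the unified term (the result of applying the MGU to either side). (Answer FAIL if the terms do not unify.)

Decompose h/2: leaf(leaf(h(L,A))) ≐ leaf(leaf(h(h(A,2),leaf(3)))),  leaf(leaf(h(a,L))) ≐ leaf(leaf(M)).
Decompose leaf/1: leaf(h(L,A)) ≐ leaf(h(h(A,2),leaf(3))).
Decompose leaf/1: h(L,A) ≐ h(h(A,2),leaf(3)).
Decompose h/2: L ≐ h(A,2),  A ≐ leaf(3).
Bind L := h(A,2); substituting into the one remaining equation that mentions L gives: leaf(leaf(h(a,h(A,2)))) ≐ leaf(leaf(M)).
Bind A := leaf(3); substituting into the remaining equation gives: leaf(leaf(h(a,h(leaf(3),2)))) ≐ leaf(leaf(M)). Substituting into the earlier binding gives L := h(leaf(3),2).
Decompose leaf/1: leaf(h(a,h(leaf(3),2))) ≐ leaf(M).
Decompose leaf/1: h(a,h(leaf(3),2)) ≐ M.
Bind M := h(a,h(leaf(3),2)).
Applying the MGU to either side gives h(leaf(leaf(h(h(leaf(3),2),leaf(3)))),leaf(leaf(h(a,h(leaf(3),2))))).

h(leaf(leaf(h(h(leaf(3),2),leaf(3)))),leaf(leaf(h(a,h(leaf(3),2)))))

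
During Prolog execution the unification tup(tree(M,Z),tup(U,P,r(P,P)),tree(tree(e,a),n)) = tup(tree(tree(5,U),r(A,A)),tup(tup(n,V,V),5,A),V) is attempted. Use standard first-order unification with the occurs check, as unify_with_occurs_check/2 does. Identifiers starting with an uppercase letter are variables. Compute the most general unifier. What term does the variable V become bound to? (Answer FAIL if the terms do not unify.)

Decompose tup/3: tree(M,Z) = tree(tree(5,U),r(A,A)),  tup(U,P,r(P,P)) = tup(tup(n,V,V),5,A),  tree(tree(e,a),n) = V.
Decompose tree/2: M = tree(5,U),  Z = r(A,A).
Bind M := tree(5,U); no other remaining equation mentions M.
Bind Z := r(A,A); no other remaining equation mentions Z.
Decompose tup/3: U = tup(n,V,V),  P = 5,  r(P,P) = A.
Bind U := tup(n,V,V); no other remaining equation mentions U. Substituting into the earlier binding gives M := tree(5,tup(n,V,V)).
Bind P := 5; substituting into the one remaining equation that mentions P gives: r(5,5) = A.
Bind A := r(5,5); no other remaining equation mentions A. Substituting into the earlier binding gives Z := r(r(5,5),r(5,5)).
Bind V := tree(tree(e,a),n). Substituting into the earlier bindings gives M := tree(5,tup(n,tree(tree(e,a),n),tree(tree(e,a),n))), U := tup(n,tree(tree(e,a),n),tree(tree(e,a),n)).
MGU = { M ↦ tree(5,tup(n,tree(tree(e,a),n),tree(tree(e,a),n))), Z ↦ r(r(5,5),r(5,5)), U ↦ tup(n,tree(tree(e,a),n),tree(tree(e,a),n)), P ↦ 5, A ↦ r(5,5), V ↦ tree(tree(e,a),n) }, so V ↦ tree(tree(e,a),n).

tree(tree(e,a),n)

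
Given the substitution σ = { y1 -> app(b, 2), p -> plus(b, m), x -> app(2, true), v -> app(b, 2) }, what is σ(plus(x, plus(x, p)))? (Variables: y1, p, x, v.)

Replace each occurrence of p with plus(b, m).
Replace each occurrence of x with app(2, true).
Result: plus(app(2, true), plus(app(2, true), plus(b, m))).

plus(app(2, true), plus(app(2, true), plus(b, m)))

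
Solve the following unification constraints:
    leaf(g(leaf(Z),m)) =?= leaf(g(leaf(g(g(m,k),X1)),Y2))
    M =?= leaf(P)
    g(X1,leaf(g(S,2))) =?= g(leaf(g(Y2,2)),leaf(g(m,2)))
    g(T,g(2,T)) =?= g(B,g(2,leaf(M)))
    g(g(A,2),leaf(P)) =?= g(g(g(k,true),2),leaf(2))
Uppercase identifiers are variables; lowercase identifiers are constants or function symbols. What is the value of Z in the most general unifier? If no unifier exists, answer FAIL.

g(g(m,k),leaf(g(m,2)))

Decompose leaf/1: g(leaf(Z),m) =?= g(leaf(g(g(m,k),X1)),Y2).
Decompose g/2: leaf(Z) =?= leaf(g(g(m,k),X1)),  m =?= Y2.
Decompose leaf/1: Z =?= g(g(m,k),X1).
Bind Z := g(g(m,k),X1); no other remaining equation mentions Z.
Bind Y2 := m; substituting into the one remaining equation that mentions Y2 gives: g(X1,leaf(g(S,2))) =?= g(leaf(g(m,2)),leaf(g(m,2))).
Bind M := leaf(P); substituting into the one remaining equation that mentions M gives: g(T,g(2,T)) =?= g(B,g(2,leaf(leaf(P)))).
Decompose g/2: X1 =?= leaf(g(m,2)),  leaf(g(S,2)) =?= leaf(g(m,2)).
Bind X1 := leaf(g(m,2)); no other remaining equation mentions X1. Substituting into the earlier binding gives Z := g(g(m,k),leaf(g(m,2))).
Decompose leaf/1: g(S,2) =?= g(m,2).
Decompose g/2: S =?= m,  2 =?= 2.
Bind S := m; no other remaining equation mentions S.
Delete trivial equation 2 =?= 2.
Decompose g/2: T =?= B,  g(2,T) =?= g(2,leaf(leaf(P))).
Bind T := B; substituting into the one remaining equation that mentions T gives: g(2,B) =?= g(2,leaf(leaf(P))).
Decompose g/2: 2 =?= 2,  B =?= leaf(leaf(P)).
Delete trivial equation 2 =?= 2.
Bind B := leaf(leaf(P)); no other remaining equation mentions B. Substituting into the earlier binding gives T := leaf(leaf(P)).
Decompose g/2: g(A,2) =?= g(g(k,true),2),  leaf(P) =?= leaf(2).
Decompose g/2: A =?= g(k,true),  2 =?= 2.
Bind A := g(k,true); no other remaining equation mentions A.
Delete trivial equation 2 =?= 2.
Decompose leaf/1: P =?= 2.
Bind P := 2. Substituting into the earlier bindings gives M := leaf(2), T := leaf(leaf(2)), B := leaf(leaf(2)).
MGU = { Z ↦ g(g(m,k),leaf(g(m,2))), Y2 ↦ m, M ↦ leaf(2), X1 ↦ leaf(g(m,2)), S ↦ m, T ↦ leaf(leaf(2)), B ↦ leaf(leaf(2)), A ↦ g(k,true), P ↦ 2 }, so Z ↦ g(g(m,k),leaf(g(m,2))).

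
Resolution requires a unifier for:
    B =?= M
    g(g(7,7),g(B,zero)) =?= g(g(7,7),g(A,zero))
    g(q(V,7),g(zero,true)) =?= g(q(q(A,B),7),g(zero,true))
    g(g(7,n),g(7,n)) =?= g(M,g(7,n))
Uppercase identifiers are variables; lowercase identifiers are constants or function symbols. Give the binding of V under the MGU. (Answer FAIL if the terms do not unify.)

Bind B := M; substituting into the 2 remaining equations that mention B gives: g(g(7,7),g(M,zero)) =?= g(g(7,7),g(A,zero)),  g(q(V,7),g(zero,true)) =?= g(q(q(A,M),7),g(zero,true)).
Decompose g/2: g(7,7) =?= g(7,7),  g(M,zero) =?= g(A,zero).
Delete trivial equation g(7,7) =?= g(7,7).
Decompose g/2: M =?= A,  zero =?= zero.
Bind M := A; substituting into the 2 remaining equations that mention M gives: g(q(V,7),g(zero,true)) =?= g(q(q(A,A),7),g(zero,true)),  g(g(7,n),g(7,n)) =?= g(A,g(7,n)). Substituting into the earlier binding gives B := A.
Delete trivial equation zero =?= zero.
Decompose g/2: q(V,7) =?= q(q(A,A),7),  g(zero,true) =?= g(zero,true).
Decompose q/2: V =?= q(A,A),  7 =?= 7.
Bind V := q(A,A); no other remaining equation mentions V.
Delete trivial equation 7 =?= 7.
Delete trivial equation g(zero,true) =?= g(zero,true).
Decompose g/2: g(7,n) =?= A,  g(7,n) =?= g(7,n).
Bind A := g(7,n); no other remaining equation mentions A. Substituting into the earlier bindings gives B := g(7,n), M := g(7,n), V := q(g(7,n),g(7,n)).
Delete trivial equation g(7,n) =?= g(7,n).
MGU = { B := g(7,n), M := g(7,n), V := q(g(7,n),g(7,n)), A := g(7,n) }, so V := q(g(7,n),g(7,n)).

q(g(7,n),g(7,n))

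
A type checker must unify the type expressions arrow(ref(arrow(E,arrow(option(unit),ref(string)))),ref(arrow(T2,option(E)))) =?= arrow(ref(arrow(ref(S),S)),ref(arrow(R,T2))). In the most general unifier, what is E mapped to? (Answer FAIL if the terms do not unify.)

ref(arrow(option(unit),ref(string)))

Decompose arrow/2: ref(arrow(E,arrow(option(unit),ref(string)))) =?= ref(arrow(ref(S),S)),  ref(arrow(T2,option(E))) =?= ref(arrow(R,T2)).
Decompose ref/1: arrow(E,arrow(option(unit),ref(string))) =?= arrow(ref(S),S).
Decompose arrow/2: E =?= ref(S),  arrow(option(unit),ref(string)) =?= S.
Bind E := ref(S); substituting into the one remaining equation that mentions E gives: ref(arrow(T2,option(ref(S)))) =?= ref(arrow(R,T2)).
Bind S := arrow(option(unit),ref(string)); substituting into the remaining equation gives: ref(arrow(T2,option(ref(arrow(option(unit),ref(string)))))) =?= ref(arrow(R,T2)). Substituting into the earlier binding gives E := ref(arrow(option(unit),ref(string))).
Decompose ref/1: arrow(T2,option(ref(arrow(option(unit),ref(string))))) =?= arrow(R,T2).
Decompose arrow/2: T2 =?= R,  option(ref(arrow(option(unit),ref(string)))) =?= T2.
Bind T2 := R; substituting into the remaining equation gives: option(ref(arrow(option(unit),ref(string)))) =?= R.
Bind R := option(ref(arrow(option(unit),ref(string)))). Substituting into the earlier binding gives T2 := option(ref(arrow(option(unit),ref(string)))).
MGU = { E ↦ ref(arrow(option(unit),ref(string))), S ↦ arrow(option(unit),ref(string)), T2 ↦ option(ref(arrow(option(unit),ref(string)))), R ↦ option(ref(arrow(option(unit),ref(string)))) }, so E ↦ ref(arrow(option(unit),ref(string))).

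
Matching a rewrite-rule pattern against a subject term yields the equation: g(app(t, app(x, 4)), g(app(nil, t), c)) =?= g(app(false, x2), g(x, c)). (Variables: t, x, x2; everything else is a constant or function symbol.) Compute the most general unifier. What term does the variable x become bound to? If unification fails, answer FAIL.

Decompose g/2: app(t, app(x, 4)) =?= app(false, x2),  g(app(nil, t), c) =?= g(x, c).
Decompose app/2: t =?= false,  app(x, 4) =?= x2.
Bind t := false; substituting into the one remaining equation that mentions t gives: g(app(nil, false), c) =?= g(x, c).
Bind x2 := app(x, 4); no other remaining equation mentions x2.
Decompose g/2: app(nil, false) =?= x,  c =?= c.
Bind x := app(nil, false); no other remaining equation mentions x. Substituting into the earlier binding gives x2 := app(app(nil, false), 4).
Delete trivial equation c =?= c.
MGU = { t -> false, x2 -> app(app(nil, false), 4), x -> app(nil, false) }, so x -> app(nil, false).

app(nil, false)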